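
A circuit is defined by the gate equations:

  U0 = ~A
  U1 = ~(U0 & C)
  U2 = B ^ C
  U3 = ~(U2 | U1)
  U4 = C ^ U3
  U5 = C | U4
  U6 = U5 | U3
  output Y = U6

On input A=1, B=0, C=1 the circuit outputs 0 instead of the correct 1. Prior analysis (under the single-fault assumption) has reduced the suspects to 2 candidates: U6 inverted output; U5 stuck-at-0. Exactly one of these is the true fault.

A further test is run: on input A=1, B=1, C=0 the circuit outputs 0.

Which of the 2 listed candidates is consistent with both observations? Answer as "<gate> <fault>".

U5 stuck-at-0

Evaluate each candidate on input A=1, B=1, C=0:
  U6 inverted output: U0=0, U1=1, U2=1, U3=0, U4=0, U5=0, U6=1 [inverted output] → 1 — eliminated
  U5 stuck-at-0: U0=0, U1=1, U2=1, U3=0, U4=0, U5=0 [stuck-at-0], U6=0 → 0 — matches
Only U5 stuck-at-0 reproduces the observed 0.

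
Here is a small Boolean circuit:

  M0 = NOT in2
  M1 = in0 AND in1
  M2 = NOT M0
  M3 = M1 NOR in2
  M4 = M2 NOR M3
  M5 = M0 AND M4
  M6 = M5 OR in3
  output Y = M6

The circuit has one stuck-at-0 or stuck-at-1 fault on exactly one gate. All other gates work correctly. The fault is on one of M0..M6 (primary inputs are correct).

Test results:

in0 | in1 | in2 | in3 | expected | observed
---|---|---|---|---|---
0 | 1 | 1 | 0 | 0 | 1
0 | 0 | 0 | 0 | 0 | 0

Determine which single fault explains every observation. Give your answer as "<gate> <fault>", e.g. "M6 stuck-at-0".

M0 stuck-at-1

Fault-free values for test 1 (in0=0, in1=1, in2=1, in3=0): M0=0, M1=0, M2=1, M3=0, M4=0, M5=0, M6=0, giving Y=0. Observed 1.
Test 1: faults giving observed 1 are {M0 stuck-at-1, M5 stuck-at-1, M6 stuck-at-1}.
Test 2 (in0=0, in1=0, in2=0, in3=0): fault-free M0=1, M1=0, M2=0, M3=1, M4=0, M5=0, M6=0 → 0; observed 0. Eliminates M5 stuck-at-1, M6 stuck-at-1.
Only M0 stuck-at-1 is consistent with every test.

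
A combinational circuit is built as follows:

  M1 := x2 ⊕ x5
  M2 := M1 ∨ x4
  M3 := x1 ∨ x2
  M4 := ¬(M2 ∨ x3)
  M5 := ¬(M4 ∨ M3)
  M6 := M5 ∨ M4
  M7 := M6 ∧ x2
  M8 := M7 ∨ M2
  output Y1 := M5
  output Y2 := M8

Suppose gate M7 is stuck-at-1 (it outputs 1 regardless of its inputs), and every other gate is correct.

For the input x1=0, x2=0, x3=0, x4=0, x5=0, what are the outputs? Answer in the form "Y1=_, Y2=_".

Propagate with M7 forced: M1=0, M2=0, M3=0, M4=1, M5=0, M6=1, M7=1 [stuck-at-1], M8=1.
So the outputs are Y1=0, Y2=1. (Without the fault they would be Y1=0, Y2=0.)

Y1=0, Y2=1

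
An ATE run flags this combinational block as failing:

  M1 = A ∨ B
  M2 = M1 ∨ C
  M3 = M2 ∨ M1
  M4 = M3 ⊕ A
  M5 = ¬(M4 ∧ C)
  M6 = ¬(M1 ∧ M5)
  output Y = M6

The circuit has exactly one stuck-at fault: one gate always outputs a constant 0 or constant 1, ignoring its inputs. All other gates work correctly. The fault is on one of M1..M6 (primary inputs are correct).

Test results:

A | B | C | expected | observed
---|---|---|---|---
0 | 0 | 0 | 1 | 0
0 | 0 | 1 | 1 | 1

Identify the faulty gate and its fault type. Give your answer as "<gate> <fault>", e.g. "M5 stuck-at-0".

Fault-free values for test 1 (A=0, B=0, C=0): M1=0, M2=0, M3=0, M4=0, M5=1, M6=1, giving Y=1. Observed 0.
Test 1: faults giving observed 0 are {M1 stuck-at-1, M6 stuck-at-0}.
Test 2 (A=0, B=0, C=1): fault-free M1=0, M2=1, M3=1, M4=1, M5=0, M6=1 → 1; observed 1. Eliminates M6 stuck-at-0.
Only M1 stuck-at-1 is consistent with every test.

M1 stuck-at-1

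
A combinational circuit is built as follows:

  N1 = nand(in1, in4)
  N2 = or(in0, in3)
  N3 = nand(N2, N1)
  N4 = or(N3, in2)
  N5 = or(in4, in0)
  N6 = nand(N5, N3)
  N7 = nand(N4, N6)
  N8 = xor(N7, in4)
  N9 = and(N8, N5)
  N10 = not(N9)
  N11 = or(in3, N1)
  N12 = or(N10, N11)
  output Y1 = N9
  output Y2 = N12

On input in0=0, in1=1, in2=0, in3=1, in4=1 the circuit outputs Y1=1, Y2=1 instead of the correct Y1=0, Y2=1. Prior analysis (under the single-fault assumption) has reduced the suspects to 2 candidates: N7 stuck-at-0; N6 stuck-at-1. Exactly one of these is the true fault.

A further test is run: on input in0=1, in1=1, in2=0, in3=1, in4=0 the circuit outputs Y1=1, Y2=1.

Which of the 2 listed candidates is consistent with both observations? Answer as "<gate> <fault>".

N6 stuck-at-1

Evaluate each candidate on input in0=1, in1=1, in2=0, in3=1, in4=0:
  N7 stuck-at-0: N1=1, N2=1, N3=0, N4=0, N5=1, N6=1, N7=0 [stuck-at-0], N8=0, N9=0, N10=1, N11=1, N12=1 → Y1=0, Y2=1 — eliminated
  N6 stuck-at-1: N1=1, N2=1, N3=0, N4=0, N5=1, N6=1 [stuck-at-1], N7=1, N8=1, N9=1, N10=0, N11=1, N12=1 → Y1=1, Y2=1 — matches
Only N6 stuck-at-1 reproduces the observed Y1=1, Y2=1.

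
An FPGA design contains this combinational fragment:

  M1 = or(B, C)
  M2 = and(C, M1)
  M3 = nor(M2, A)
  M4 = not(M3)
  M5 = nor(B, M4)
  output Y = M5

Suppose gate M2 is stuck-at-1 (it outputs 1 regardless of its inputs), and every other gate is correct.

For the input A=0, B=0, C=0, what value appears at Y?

Propagate with M2 forced: M1=0, M2=1 [stuck-at-1], M3=0, M4=1, M5=0.
So Y = 0. (Without the fault it would be 1.)

0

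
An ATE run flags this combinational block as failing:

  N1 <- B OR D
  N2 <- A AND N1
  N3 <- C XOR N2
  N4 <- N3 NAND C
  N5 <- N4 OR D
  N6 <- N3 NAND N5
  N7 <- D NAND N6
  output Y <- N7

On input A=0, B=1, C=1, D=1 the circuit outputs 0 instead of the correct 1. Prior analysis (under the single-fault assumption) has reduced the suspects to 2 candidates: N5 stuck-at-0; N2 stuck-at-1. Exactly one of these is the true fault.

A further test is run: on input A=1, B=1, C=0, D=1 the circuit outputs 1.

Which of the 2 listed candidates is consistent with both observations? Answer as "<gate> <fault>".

N2 stuck-at-1

Evaluate each candidate on input A=1, B=1, C=0, D=1:
  N5 stuck-at-0: N1=1, N2=1, N3=1, N4=1, N5=0 [stuck-at-0], N6=1, N7=0 → 0 — eliminated
  N2 stuck-at-1: N1=1, N2=1 [stuck-at-1], N3=1, N4=1, N5=1, N6=0, N7=1 → 1 — matches
Only N2 stuck-at-1 reproduces the observed 1.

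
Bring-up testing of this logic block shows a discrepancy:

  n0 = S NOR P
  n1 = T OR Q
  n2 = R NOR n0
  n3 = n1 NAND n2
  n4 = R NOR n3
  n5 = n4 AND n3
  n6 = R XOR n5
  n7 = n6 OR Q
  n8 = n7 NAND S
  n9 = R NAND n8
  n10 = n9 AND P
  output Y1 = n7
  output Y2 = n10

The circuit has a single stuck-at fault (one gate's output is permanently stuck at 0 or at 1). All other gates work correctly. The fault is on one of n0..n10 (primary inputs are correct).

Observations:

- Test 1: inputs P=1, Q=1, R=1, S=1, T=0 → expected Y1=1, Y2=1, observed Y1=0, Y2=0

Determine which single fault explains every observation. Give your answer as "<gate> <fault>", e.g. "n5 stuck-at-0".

n7 stuck-at-0

Fault-free values for test 1 (P=1, Q=1, R=1, S=1, T=0): n0=0, n1=1, n2=0, n3=1, n4=0, n5=0, n6=1, n7=1, n8=0, n9=1, n10=1, giving Y1=1, Y2=1. Observed Y1=0, Y2=0.
Test 1: faults giving observed Y1=0, Y2=0 are {n7 stuck-at-0}.
Only n7 stuck-at-0 is consistent with every test.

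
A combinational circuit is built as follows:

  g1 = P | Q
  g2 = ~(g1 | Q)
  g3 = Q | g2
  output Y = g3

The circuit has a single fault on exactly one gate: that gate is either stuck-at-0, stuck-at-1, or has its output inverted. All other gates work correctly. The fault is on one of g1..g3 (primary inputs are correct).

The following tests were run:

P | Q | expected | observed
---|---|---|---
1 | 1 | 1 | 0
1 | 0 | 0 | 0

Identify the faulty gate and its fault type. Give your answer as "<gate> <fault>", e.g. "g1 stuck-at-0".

Fault-free values for test 1 (P=1, Q=1): g1=1, g2=0, g3=1, giving Y=1. Observed 0.
Test 1: faults giving observed 0 are {g3 stuck-at-0, g3 inverted output}.
Test 2 (P=1, Q=0): fault-free g1=1, g2=0, g3=0 → 0; observed 0. Eliminates g3 inverted output.
Only g3 stuck-at-0 is consistent with every test.

g3 stuck-at-0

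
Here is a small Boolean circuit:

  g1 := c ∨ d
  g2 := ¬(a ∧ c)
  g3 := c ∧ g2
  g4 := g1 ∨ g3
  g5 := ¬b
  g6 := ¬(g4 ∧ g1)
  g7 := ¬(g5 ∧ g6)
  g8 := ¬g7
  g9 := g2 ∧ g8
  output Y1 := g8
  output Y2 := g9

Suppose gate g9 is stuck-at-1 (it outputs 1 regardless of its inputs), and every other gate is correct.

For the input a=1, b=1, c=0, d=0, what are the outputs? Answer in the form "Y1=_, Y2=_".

Y1=0, Y2=1

Propagate with g9 forced: g1=0, g2=1, g3=0, g4=0, g5=0, g6=1, g7=1, g8=0, g9=1 [stuck-at-1].
So the outputs are Y1=0, Y2=1. (Without the fault they would be Y1=0, Y2=0.)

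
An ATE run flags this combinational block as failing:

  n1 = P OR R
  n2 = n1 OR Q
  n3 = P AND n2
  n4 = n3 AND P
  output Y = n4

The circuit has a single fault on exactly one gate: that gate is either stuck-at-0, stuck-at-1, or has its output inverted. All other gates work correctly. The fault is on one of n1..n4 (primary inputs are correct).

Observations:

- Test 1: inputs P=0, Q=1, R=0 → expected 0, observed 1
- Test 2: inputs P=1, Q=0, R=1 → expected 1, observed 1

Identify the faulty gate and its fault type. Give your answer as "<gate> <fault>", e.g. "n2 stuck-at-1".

n4 stuck-at-1

Fault-free values for test 1 (P=0, Q=1, R=0): n1=0, n2=1, n3=0, n4=0, giving Y=0. Observed 1.
Test 1: faults giving observed 1 are {n4 stuck-at-1, n4 inverted output}.
Test 2 (P=1, Q=0, R=1): fault-free n1=1, n2=1, n3=1, n4=1 → 1; observed 1. Eliminates n4 inverted output.
Only n4 stuck-at-1 is consistent with every test.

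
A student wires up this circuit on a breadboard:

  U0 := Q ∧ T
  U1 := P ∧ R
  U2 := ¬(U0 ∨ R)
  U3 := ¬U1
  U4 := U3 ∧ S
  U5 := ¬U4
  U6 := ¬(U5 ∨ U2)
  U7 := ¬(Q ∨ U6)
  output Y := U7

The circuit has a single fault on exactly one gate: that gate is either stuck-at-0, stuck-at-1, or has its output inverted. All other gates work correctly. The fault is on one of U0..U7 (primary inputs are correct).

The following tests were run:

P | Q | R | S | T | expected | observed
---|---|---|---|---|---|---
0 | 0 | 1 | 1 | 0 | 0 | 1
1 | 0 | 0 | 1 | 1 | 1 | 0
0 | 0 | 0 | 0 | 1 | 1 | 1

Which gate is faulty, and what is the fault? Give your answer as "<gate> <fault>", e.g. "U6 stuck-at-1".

U2 inverted output

Fault-free values for test 1 (P=0, Q=0, R=1, S=1, T=0): U0=0, U1=0, U2=0, U3=1, U4=1, U5=0, U6=1, U7=0, giving Y=0. Observed 1.
Test 1: faults giving observed 1 are {U1 stuck-at-1, U1 inverted output, U2 stuck-at-1, U2 inverted output, U3 stuck-at-0, U3 inverted output, U4 stuck-at-0, U4 inverted output, U5 stuck-at-1, U5 inverted output, U6 stuck-at-0, U6 inverted output, U7 stuck-at-1, U7 inverted output}.
Test 2 (P=1, Q=0, R=0, S=1, T=1): fault-free U0=0, U1=0, U2=1, U3=1, U4=1, U5=0, U6=0, U7=1 → 1; observed 0. Eliminates U1 stuck-at-1, U1 inverted output, U2 stuck-at-1, U3 stuck-at-0, U3 inverted output, U4 stuck-at-0, U4 inverted output, U5 stuck-at-1, U5 inverted output, U6 stuck-at-0, U7 stuck-at-1.
Test 3 (P=0, Q=0, R=0, S=0, T=1): fault-free U0=0, U1=0, U2=1, U3=1, U4=0, U5=1, U6=0, U7=1 → 1; observed 1. Eliminates U6 inverted output, U7 inverted output.
Only U2 inverted output is consistent with every test.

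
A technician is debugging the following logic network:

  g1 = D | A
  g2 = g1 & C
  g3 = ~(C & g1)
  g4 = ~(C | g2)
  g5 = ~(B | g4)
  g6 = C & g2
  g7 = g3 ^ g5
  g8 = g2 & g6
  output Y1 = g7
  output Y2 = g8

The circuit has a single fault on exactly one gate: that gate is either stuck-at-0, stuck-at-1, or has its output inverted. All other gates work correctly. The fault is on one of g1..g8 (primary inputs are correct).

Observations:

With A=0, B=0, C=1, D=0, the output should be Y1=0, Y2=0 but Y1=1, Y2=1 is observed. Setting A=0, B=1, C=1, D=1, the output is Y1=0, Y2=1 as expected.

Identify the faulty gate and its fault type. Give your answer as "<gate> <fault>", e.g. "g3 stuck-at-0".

g1 stuck-at-1

Fault-free values for test 1 (A=0, B=0, C=1, D=0): g1=0, g2=0, g3=1, g4=0, g5=1, g6=0, g7=0, g8=0, giving Y1=0, Y2=0. Observed Y1=1, Y2=1.
Test 1: faults giving observed Y1=1, Y2=1 are {g1 stuck-at-1, g1 inverted output}.
Test 2 (A=0, B=1, C=1, D=1): fault-free g1=1, g2=1, g3=0, g4=0, g5=0, g6=1, g7=0, g8=1 → Y1=0, Y2=1; observed Y1=0, Y2=1. Eliminates g1 inverted output.
Only g1 stuck-at-1 is consistent with every test.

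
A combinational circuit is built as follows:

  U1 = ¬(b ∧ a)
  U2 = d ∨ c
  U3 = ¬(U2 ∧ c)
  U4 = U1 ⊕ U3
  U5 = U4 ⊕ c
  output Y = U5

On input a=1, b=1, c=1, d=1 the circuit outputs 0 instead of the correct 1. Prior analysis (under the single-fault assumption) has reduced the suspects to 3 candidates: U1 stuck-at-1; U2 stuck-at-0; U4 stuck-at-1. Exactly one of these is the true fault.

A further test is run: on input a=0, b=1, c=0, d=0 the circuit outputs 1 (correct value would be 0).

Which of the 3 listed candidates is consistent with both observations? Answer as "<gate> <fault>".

Evaluate each candidate on input a=0, b=1, c=0, d=0:
  U1 stuck-at-1: U1=1 [stuck-at-1], U2=0, U3=1, U4=0, U5=0 → 0 — eliminated
  U2 stuck-at-0: U1=1, U2=0 [stuck-at-0], U3=1, U4=0, U5=0 → 0 — eliminated
  U4 stuck-at-1: U1=1, U2=0, U3=1, U4=1 [stuck-at-1], U5=1 → 1 — matches
Only U4 stuck-at-1 reproduces the observed 1.

U4 stuck-at-1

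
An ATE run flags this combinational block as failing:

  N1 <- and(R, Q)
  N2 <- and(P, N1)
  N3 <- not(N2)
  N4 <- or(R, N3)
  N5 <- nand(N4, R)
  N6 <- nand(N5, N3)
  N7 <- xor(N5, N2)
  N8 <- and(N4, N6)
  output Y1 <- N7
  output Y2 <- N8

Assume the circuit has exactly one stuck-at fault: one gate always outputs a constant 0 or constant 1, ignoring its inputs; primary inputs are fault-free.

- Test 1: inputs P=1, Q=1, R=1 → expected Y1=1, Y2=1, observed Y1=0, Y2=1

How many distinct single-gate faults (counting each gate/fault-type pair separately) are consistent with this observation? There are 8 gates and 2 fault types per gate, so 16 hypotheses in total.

4

Fault-free: N1=1, N2=1, N3=0, N4=1, N5=0, N6=1, N7=1, N8=1 → Y1=1, Y2=1. Observed Y1=0, Y2=1.
  N1: stuck-at-0 ✓; others ✗
  N2: stuck-at-0 ✓; others ✗
  N3: none of the 2 fault types match ✗
  N4: none of the 2 fault types match ✗
  N5: stuck-at-1 ✓; others ✗
  N6: none of the 2 fault types match ✗
  N7: stuck-at-0 ✓; others ✗
  N8: none of the 2 fault types match ✗
Consistent faults: {N1 stuck-at-0, N2 stuck-at-0, N5 stuck-at-1, N7 stuck-at-0} — 4 in all.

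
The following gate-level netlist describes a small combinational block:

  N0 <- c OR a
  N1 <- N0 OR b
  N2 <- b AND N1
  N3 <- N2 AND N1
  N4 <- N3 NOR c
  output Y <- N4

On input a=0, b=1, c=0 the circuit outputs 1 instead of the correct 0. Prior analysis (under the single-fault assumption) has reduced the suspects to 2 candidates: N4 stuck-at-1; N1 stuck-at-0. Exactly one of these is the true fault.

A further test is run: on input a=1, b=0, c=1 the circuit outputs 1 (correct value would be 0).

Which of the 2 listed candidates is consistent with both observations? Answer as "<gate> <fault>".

Evaluate each candidate on input a=1, b=0, c=1:
  N4 stuck-at-1: N0=1, N1=1, N2=0, N3=0, N4=1 [stuck-at-1] → 1 — matches
  N1 stuck-at-0: N0=1, N1=0 [stuck-at-0], N2=0, N3=0, N4=0 → 0 — eliminated
Only N4 stuck-at-1 reproduces the observed 1.

N4 stuck-at-1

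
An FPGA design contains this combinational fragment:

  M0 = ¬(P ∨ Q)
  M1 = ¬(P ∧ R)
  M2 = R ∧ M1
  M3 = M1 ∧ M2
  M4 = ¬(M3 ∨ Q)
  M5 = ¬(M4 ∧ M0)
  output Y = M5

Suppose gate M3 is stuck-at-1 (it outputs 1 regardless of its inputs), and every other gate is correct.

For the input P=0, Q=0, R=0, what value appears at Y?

Propagate with M3 forced: M0=1, M1=1, M2=0, M3=1 [stuck-at-1], M4=0, M5=1.
So Y = 1. (Without the fault it would be 0.)

1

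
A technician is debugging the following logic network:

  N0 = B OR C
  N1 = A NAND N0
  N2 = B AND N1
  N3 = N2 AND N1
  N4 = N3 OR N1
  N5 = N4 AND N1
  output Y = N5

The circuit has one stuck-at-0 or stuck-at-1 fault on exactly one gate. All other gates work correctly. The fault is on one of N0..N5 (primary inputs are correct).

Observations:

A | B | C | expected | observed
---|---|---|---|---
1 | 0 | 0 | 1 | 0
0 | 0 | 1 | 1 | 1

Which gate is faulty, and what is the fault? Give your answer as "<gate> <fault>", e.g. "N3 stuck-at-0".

Fault-free values for test 1 (A=1, B=0, C=0): N0=0, N1=1, N2=0, N3=0, N4=1, N5=1, giving Y=1. Observed 0.
Test 1: faults giving observed 0 are {N0 stuck-at-1, N1 stuck-at-0, N4 stuck-at-0, N5 stuck-at-0}.
Test 2 (A=0, B=0, C=1): fault-free N0=1, N1=1, N2=0, N3=0, N4=1, N5=1 → 1; observed 1. Eliminates N1 stuck-at-0, N4 stuck-at-0, N5 stuck-at-0.
Only N0 stuck-at-1 is consistent with every test.

N0 stuck-at-1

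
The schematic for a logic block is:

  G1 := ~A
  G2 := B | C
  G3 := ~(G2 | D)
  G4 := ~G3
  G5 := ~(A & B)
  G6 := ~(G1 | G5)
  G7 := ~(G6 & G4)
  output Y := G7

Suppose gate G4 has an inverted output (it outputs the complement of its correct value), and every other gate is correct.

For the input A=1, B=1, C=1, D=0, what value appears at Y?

1

Propagate with G4 forced: G1=0, G2=1, G3=0, G4=0 [inverted output], G5=0, G6=1, G7=1.
So Y = 1. (Without the fault it would be 0.)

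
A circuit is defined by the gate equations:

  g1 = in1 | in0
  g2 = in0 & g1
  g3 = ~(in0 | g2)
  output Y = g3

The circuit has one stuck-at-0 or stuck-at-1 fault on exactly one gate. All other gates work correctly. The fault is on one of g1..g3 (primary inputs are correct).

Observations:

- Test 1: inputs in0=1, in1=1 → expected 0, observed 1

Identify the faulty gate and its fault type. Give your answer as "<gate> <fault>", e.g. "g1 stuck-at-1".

g3 stuck-at-1

Fault-free values for test 1 (in0=1, in1=1): g1=1, g2=1, g3=0, giving Y=0. Observed 1.
Test 1: faults giving observed 1 are {g3 stuck-at-1}.
Only g3 stuck-at-1 is consistent with every test.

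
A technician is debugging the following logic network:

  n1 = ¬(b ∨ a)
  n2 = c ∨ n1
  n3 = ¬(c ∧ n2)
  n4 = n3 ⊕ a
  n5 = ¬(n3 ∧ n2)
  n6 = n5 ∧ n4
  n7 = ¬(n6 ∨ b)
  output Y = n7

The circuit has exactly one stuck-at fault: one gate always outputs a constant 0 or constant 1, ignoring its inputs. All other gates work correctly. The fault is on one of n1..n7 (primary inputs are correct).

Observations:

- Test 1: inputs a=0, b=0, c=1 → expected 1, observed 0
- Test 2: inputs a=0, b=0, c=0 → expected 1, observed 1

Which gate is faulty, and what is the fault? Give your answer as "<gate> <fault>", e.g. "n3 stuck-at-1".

Fault-free values for test 1 (a=0, b=0, c=1): n1=1, n2=1, n3=0, n4=0, n5=1, n6=0, n7=1, giving Y=1. Observed 0.
Test 1: faults giving observed 0 are {n2 stuck-at-0, n4 stuck-at-1, n6 stuck-at-1, n7 stuck-at-0}.
Test 2 (a=0, b=0, c=0): fault-free n1=1, n2=1, n3=1, n4=1, n5=0, n6=0, n7=1 → 1; observed 1. Eliminates n2 stuck-at-0, n6 stuck-at-1, n7 stuck-at-0.
Only n4 stuck-at-1 is consistent with every test.

n4 stuck-at-1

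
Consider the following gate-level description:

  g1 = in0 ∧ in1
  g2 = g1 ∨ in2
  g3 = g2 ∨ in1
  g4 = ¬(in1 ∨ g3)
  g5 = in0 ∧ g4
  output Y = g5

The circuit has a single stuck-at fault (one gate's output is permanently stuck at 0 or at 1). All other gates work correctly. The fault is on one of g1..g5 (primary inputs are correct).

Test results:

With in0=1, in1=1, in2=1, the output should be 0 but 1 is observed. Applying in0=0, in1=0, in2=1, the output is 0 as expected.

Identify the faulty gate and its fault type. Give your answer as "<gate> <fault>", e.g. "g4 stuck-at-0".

Fault-free values for test 1 (in0=1, in1=1, in2=1): g1=1, g2=1, g3=1, g4=0, g5=0, giving Y=0. Observed 1.
Test 1: faults giving observed 1 are {g4 stuck-at-1, g5 stuck-at-1}.
Test 2 (in0=0, in1=0, in2=1): fault-free g1=0, g2=1, g3=1, g4=0, g5=0 → 0; observed 0. Eliminates g5 stuck-at-1.
Only g4 stuck-at-1 is consistent with every test.

g4 stuck-at-1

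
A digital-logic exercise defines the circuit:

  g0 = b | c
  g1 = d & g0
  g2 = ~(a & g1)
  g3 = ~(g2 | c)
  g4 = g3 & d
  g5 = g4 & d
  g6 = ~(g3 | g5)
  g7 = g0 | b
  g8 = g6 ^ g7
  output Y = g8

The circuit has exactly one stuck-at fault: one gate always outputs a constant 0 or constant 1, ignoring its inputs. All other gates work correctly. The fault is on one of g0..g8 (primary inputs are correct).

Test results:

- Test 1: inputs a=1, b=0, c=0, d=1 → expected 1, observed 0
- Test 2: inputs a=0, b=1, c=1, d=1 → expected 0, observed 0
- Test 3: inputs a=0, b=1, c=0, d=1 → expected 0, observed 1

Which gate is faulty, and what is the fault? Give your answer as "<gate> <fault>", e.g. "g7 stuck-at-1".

Fault-free values for test 1 (a=1, b=0, c=0, d=1): g0=0, g1=0, g2=1, g3=0, g4=0, g5=0, g6=1, g7=0, g8=1, giving Y=1. Observed 0.
Test 1: faults giving observed 0 are {g1 stuck-at-1, g2 stuck-at-0, g3 stuck-at-1, g4 stuck-at-1, g5 stuck-at-1, g6 stuck-at-0, g7 stuck-at-1, g8 stuck-at-0}.
Test 2 (a=0, b=1, c=1, d=1): fault-free g0=1, g1=1, g2=1, g3=0, g4=0, g5=0, g6=1, g7=1, g8=0 → 0; observed 0. Eliminates g3 stuck-at-1, g4 stuck-at-1, g5 stuck-at-1, g6 stuck-at-0.
Test 3 (a=0, b=1, c=0, d=1): fault-free g0=1, g1=1, g2=1, g3=0, g4=0, g5=0, g6=1, g7=1, g8=0 → 0; observed 1. Eliminates g1 stuck-at-1, g7 stuck-at-1, g8 stuck-at-0.
Only g2 stuck-at-0 is consistent with every test.

g2 stuck-at-0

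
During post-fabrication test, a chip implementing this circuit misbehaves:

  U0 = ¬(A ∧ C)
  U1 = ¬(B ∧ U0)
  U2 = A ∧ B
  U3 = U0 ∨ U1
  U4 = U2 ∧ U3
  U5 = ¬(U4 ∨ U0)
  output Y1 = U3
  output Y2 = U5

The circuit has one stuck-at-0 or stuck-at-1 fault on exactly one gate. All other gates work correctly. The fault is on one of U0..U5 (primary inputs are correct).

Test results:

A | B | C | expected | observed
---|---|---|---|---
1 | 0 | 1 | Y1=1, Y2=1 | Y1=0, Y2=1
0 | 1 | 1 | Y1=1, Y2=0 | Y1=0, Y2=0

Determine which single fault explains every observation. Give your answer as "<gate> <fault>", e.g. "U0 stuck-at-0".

Fault-free values for test 1 (A=1, B=0, C=1): U0=0, U1=1, U2=0, U3=1, U4=0, U5=1, giving Y1=1, Y2=1. Observed Y1=0, Y2=1.
Test 1: faults giving observed Y1=0, Y2=1 are {U1 stuck-at-0, U3 stuck-at-0}.
Test 2 (A=0, B=1, C=1): fault-free U0=1, U1=0, U2=0, U3=1, U4=0, U5=0 → Y1=1, Y2=0; observed Y1=0, Y2=0. Eliminates U1 stuck-at-0.
Only U3 stuck-at-0 is consistent with every test.

U3 stuck-at-0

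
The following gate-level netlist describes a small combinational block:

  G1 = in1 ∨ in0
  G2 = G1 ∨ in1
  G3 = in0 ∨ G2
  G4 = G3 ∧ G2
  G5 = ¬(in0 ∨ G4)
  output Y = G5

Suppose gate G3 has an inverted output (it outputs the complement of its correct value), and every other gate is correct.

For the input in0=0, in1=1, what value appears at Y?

1

Propagate with G3 forced: G1=1, G2=1, G3=0 [inverted output], G4=0, G5=1.
So Y = 1. (Without the fault it would be 0.)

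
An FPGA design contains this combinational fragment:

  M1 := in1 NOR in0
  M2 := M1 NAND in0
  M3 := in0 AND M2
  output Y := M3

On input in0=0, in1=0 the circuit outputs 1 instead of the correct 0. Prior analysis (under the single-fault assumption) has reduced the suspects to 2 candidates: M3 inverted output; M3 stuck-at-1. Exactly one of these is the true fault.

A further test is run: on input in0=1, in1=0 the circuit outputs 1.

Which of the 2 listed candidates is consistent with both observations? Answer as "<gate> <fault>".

Evaluate each candidate on input in0=1, in1=0:
  M3 inverted output: M1=0, M2=1, M3=0 [inverted output] → 0 — eliminated
  M3 stuck-at-1: M1=0, M2=1, M3=1 [stuck-at-1] → 1 — matches
Only M3 stuck-at-1 reproduces the observed 1.

M3 stuck-at-1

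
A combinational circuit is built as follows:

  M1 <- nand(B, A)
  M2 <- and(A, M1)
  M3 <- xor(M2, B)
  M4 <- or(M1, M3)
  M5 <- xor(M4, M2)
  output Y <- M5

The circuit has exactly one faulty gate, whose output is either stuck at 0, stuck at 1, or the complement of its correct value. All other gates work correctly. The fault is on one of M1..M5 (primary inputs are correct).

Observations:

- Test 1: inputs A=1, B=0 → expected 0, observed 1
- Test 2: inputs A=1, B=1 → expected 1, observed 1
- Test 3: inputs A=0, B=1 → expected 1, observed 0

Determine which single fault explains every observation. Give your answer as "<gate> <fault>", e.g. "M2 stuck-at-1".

M2 inverted output

Fault-free values for test 1 (A=1, B=0): M1=1, M2=1, M3=1, M4=1, M5=0, giving Y=0. Observed 1.
Test 1: faults giving observed 1 are {M2 stuck-at-0, M2 inverted output, M4 stuck-at-0, M4 inverted output, M5 stuck-at-1, M5 inverted output}.
Test 2 (A=1, B=1): fault-free M1=0, M2=0, M3=1, M4=1, M5=1 → 1; observed 1. Eliminates M4 stuck-at-0, M4 inverted output, M5 inverted output.
Test 3 (A=0, B=1): fault-free M1=1, M2=0, M3=1, M4=1, M5=1 → 1; observed 0. Eliminates M2 stuck-at-0, M5 stuck-at-1.
Only M2 inverted output is consistent with every test.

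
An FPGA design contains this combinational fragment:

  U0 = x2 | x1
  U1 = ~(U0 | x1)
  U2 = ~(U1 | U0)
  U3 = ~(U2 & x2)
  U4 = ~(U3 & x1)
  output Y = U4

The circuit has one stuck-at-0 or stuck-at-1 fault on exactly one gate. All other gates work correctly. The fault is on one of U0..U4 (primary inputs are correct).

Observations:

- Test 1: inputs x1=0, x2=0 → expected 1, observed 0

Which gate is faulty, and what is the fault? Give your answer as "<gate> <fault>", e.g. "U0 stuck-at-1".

U4 stuck-at-0

Fault-free values for test 1 (x1=0, x2=0): U0=0, U1=1, U2=0, U3=1, U4=1, giving Y=1. Observed 0.
Test 1: faults giving observed 0 are {U4 stuck-at-0}.
Only U4 stuck-at-0 is consistent with every test.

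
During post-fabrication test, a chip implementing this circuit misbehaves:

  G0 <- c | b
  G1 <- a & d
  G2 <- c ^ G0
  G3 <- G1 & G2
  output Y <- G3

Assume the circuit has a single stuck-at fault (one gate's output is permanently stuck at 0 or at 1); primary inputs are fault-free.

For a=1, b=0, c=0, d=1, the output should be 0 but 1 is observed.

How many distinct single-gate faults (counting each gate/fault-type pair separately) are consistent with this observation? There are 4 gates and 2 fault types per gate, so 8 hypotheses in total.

3

Fault-free: G0=0, G1=1, G2=0, G3=0 → 0. Observed 1.
  G0 stuck-at-0: output 0 ✗
  G0 stuck-at-1: output 1 ✓
  G1 stuck-at-0: output 0 ✗
  G1 stuck-at-1: output 0 ✗
  G2 stuck-at-0: output 0 ✗
  G2 stuck-at-1: output 1 ✓
  G3 stuck-at-0: output 0 ✗
  G3 stuck-at-1: output 1 ✓
Consistent faults: {G0 stuck-at-1, G2 stuck-at-1, G3 stuck-at-1} — 3 in all.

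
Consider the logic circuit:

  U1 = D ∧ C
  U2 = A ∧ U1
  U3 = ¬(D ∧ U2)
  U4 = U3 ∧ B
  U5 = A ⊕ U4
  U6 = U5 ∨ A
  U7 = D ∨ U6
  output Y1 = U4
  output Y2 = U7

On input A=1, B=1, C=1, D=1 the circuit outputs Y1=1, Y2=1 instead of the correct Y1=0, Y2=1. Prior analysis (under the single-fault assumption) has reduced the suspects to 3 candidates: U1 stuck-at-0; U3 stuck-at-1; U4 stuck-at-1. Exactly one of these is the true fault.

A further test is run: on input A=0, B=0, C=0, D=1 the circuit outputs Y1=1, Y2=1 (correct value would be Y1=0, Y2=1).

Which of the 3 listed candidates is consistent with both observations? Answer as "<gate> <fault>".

U4 stuck-at-1

Evaluate each candidate on input A=0, B=0, C=0, D=1:
  U1 stuck-at-0: U1=0 [stuck-at-0], U2=0, U3=1, U4=0, U5=0, U6=0, U7=1 → Y1=0, Y2=1 — eliminated
  U3 stuck-at-1: U1=0, U2=0, U3=1 [stuck-at-1], U4=0, U5=0, U6=0, U7=1 → Y1=0, Y2=1 — eliminated
  U4 stuck-at-1: U1=0, U2=0, U3=1, U4=1 [stuck-at-1], U5=1, U6=1, U7=1 → Y1=1, Y2=1 — matches
Only U4 stuck-at-1 reproduces the observed Y1=1, Y2=1.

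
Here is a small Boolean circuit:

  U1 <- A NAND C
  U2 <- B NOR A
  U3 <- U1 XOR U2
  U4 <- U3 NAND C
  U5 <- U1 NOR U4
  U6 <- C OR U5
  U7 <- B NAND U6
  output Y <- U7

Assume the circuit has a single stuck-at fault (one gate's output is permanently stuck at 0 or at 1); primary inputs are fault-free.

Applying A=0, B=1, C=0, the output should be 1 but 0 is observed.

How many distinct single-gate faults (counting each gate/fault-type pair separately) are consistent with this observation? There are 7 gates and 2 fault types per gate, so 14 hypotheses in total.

3

Fault-free: U1=1, U2=0, U3=1, U4=1, U5=0, U6=0, U7=1 → 1. Observed 0.
  U1 stuck-at-0: output 1 ✗
  U1 stuck-at-1: output 1 ✗
  U2 stuck-at-0: output 1 ✗
  U2 stuck-at-1: output 1 ✗
  U3 stuck-at-0: output 1 ✗
  U3 stuck-at-1: output 1 ✗
  U4 stuck-at-0: output 1 ✗
  U4 stuck-at-1: output 1 ✗
  U5 stuck-at-0: output 1 ✗
  U5 stuck-at-1: output 0 ✓
  U6 stuck-at-0: output 1 ✗
  U6 stuck-at-1: output 0 ✓
  U7 stuck-at-0: output 0 ✓
  U7 stuck-at-1: output 1 ✗
Consistent faults: {U5 stuck-at-1, U6 stuck-at-1, U7 stuck-at-0} — 3 in all.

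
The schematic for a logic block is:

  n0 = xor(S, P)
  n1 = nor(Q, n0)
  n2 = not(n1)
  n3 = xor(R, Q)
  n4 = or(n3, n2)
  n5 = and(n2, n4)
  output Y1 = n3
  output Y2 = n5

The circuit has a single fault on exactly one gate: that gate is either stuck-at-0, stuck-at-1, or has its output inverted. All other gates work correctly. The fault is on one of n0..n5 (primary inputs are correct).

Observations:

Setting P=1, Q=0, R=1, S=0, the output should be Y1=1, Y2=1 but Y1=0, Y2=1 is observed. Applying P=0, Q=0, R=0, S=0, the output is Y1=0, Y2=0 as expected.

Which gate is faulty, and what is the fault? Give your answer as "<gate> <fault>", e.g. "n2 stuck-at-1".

n3 stuck-at-0

Fault-free values for test 1 (P=1, Q=0, R=1, S=0): n0=1, n1=0, n2=1, n3=1, n4=1, n5=1, giving Y1=1, Y2=1. Observed Y1=0, Y2=1.
Test 1: faults giving observed Y1=0, Y2=1 are {n3 stuck-at-0, n3 inverted output}.
Test 2 (P=0, Q=0, R=0, S=0): fault-free n0=0, n1=1, n2=0, n3=0, n4=0, n5=0 → Y1=0, Y2=0; observed Y1=0, Y2=0. Eliminates n3 inverted output.
Only n3 stuck-at-0 is consistent with every test.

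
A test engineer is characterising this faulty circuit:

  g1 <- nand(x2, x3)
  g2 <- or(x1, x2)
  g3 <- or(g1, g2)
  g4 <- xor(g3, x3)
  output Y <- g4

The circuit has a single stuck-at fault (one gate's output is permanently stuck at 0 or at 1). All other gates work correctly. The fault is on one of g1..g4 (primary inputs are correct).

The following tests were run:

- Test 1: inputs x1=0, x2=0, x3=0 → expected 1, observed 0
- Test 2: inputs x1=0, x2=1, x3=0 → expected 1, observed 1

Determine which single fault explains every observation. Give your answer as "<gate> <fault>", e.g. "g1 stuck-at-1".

Fault-free values for test 1 (x1=0, x2=0, x3=0): g1=1, g2=0, g3=1, g4=1, giving Y=1. Observed 0.
Test 1: faults giving observed 0 are {g1 stuck-at-0, g3 stuck-at-0, g4 stuck-at-0}.
Test 2 (x1=0, x2=1, x3=0): fault-free g1=1, g2=1, g3=1, g4=1 → 1; observed 1. Eliminates g3 stuck-at-0, g4 stuck-at-0.
Only g1 stuck-at-0 is consistent with every test.

g1 stuck-at-0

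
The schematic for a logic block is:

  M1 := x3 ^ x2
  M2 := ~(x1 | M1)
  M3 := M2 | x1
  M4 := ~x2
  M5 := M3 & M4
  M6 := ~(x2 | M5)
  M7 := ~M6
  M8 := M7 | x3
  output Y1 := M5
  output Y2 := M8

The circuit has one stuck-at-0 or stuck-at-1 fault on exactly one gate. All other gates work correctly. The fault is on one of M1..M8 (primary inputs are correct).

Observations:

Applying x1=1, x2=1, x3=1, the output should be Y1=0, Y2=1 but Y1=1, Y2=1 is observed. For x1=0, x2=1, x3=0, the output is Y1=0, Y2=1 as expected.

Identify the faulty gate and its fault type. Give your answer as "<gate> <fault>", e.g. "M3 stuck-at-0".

M4 stuck-at-1

Fault-free values for test 1 (x1=1, x2=1, x3=1): M1=0, M2=0, M3=1, M4=0, M5=0, M6=0, M7=1, M8=1, giving Y1=0, Y2=1. Observed Y1=1, Y2=1.
Test 1: faults giving observed Y1=1, Y2=1 are {M4 stuck-at-1, M5 stuck-at-1}.
Test 2 (x1=0, x2=1, x3=0): fault-free M1=1, M2=0, M3=0, M4=0, M5=0, M6=0, M7=1, M8=1 → Y1=0, Y2=1; observed Y1=0, Y2=1. Eliminates M5 stuck-at-1.
Only M4 stuck-at-1 is consistent with every test.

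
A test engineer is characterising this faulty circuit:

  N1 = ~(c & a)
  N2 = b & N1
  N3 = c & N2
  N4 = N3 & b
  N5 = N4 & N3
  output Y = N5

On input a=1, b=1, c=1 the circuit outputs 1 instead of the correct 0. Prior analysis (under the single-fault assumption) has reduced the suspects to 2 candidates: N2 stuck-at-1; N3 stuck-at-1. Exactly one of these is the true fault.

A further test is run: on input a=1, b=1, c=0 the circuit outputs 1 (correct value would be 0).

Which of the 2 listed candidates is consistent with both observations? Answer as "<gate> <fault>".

Evaluate each candidate on input a=1, b=1, c=0:
  N2 stuck-at-1: N1=1, N2=1 [stuck-at-1], N3=0, N4=0, N5=0 → 0 — eliminated
  N3 stuck-at-1: N1=1, N2=1, N3=1 [stuck-at-1], N4=1, N5=1 → 1 — matches
Only N3 stuck-at-1 reproduces the observed 1.

N3 stuck-at-1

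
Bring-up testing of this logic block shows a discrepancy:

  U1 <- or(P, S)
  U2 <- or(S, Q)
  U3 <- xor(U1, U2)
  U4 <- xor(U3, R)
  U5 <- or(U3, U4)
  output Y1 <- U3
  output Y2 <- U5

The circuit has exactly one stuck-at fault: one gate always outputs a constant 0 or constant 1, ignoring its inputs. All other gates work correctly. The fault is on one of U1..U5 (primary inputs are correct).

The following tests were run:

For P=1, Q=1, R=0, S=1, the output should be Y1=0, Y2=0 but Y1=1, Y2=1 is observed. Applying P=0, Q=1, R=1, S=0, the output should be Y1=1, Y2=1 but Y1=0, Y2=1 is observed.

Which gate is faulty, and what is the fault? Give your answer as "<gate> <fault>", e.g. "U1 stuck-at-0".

Fault-free values for test 1 (P=1, Q=1, R=0, S=1): U1=1, U2=1, U3=0, U4=0, U5=0, giving Y1=0, Y2=0. Observed Y1=1, Y2=1.
Test 1: faults giving observed Y1=1, Y2=1 are {U1 stuck-at-0, U2 stuck-at-0, U3 stuck-at-1}.
Test 2 (P=0, Q=1, R=1, S=0): fault-free U1=0, U2=1, U3=1, U4=0, U5=1 → Y1=1, Y2=1; observed Y1=0, Y2=1. Eliminates U1 stuck-at-0, U3 stuck-at-1.
Only U2 stuck-at-0 is consistent with every test.

U2 stuck-at-0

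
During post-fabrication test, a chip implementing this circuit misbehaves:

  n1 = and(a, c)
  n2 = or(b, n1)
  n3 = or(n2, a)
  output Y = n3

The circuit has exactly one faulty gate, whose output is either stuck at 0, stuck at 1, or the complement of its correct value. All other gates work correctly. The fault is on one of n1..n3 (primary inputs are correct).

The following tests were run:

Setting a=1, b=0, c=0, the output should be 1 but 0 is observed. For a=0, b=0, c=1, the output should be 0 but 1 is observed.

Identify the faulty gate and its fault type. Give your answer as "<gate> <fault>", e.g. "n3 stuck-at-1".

n3 inverted output

Fault-free values for test 1 (a=1, b=0, c=0): n1=0, n2=0, n3=1, giving Y=1. Observed 0.
Test 1: faults giving observed 0 are {n3 stuck-at-0, n3 inverted output}.
Test 2 (a=0, b=0, c=1): fault-free n1=0, n2=0, n3=0 → 0; observed 1. Eliminates n3 stuck-at-0.
Only n3 inverted output is consistent with every test.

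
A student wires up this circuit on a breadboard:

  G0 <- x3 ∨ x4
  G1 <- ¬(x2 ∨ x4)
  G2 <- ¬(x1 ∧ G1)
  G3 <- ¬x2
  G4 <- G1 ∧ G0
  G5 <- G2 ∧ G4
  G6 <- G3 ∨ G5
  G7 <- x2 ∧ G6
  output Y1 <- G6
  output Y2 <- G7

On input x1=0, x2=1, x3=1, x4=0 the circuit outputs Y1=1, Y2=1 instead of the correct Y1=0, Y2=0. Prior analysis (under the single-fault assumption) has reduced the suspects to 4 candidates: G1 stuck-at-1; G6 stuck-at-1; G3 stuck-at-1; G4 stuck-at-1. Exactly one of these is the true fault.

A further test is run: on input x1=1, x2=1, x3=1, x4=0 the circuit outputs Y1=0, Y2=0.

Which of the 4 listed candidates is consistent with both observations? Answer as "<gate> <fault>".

Evaluate each candidate on input x1=1, x2=1, x3=1, x4=0:
  G1 stuck-at-1: G0=1, G1=1 [stuck-at-1], G2=0, G3=0, G4=1, G5=0, G6=0, G7=0 → Y1=0, Y2=0 — matches
  G6 stuck-at-1: G0=1, G1=0, G2=1, G3=0, G4=0, G5=0, G6=1 [stuck-at-1], G7=1 → Y1=1, Y2=1 — eliminated
  G3 stuck-at-1: G0=1, G1=0, G2=1, G3=1 [stuck-at-1], G4=0, G5=0, G6=1, G7=1 → Y1=1, Y2=1 — eliminated
  G4 stuck-at-1: G0=1, G1=0, G2=1, G3=0, G4=1 [stuck-at-1], G5=1, G6=1, G7=1 → Y1=1, Y2=1 — eliminated
Only G1 stuck-at-1 reproduces the observed Y1=0, Y2=0.

G1 stuck-at-1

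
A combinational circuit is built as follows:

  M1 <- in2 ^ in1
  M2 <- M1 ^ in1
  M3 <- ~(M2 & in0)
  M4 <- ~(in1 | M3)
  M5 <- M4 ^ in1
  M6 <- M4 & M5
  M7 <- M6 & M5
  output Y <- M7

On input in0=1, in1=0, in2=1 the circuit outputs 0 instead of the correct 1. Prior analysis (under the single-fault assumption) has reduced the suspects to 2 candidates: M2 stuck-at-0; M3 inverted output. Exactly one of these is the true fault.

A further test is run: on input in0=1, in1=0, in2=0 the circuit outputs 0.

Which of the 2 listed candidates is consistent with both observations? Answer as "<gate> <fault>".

Evaluate each candidate on input in0=1, in1=0, in2=0:
  M2 stuck-at-0: M1=0, M2=0 [stuck-at-0], M3=1, M4=0, M5=0, M6=0, M7=0 → 0 — matches
  M3 inverted output: M1=0, M2=0, M3=0 [inverted output], M4=1, M5=1, M6=1, M7=1 → 1 — eliminated
Only M2 stuck-at-0 reproduces the observed 0.

M2 stuck-at-0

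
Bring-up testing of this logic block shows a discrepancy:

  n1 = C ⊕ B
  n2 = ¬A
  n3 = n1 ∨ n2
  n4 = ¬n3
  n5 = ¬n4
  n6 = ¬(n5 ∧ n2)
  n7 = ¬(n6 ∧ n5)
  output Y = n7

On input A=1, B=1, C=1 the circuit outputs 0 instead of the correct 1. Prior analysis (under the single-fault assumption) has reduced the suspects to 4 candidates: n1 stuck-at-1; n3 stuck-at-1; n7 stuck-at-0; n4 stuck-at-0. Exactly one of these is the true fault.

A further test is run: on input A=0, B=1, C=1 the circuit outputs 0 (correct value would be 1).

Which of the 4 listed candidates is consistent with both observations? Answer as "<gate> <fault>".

n7 stuck-at-0

Evaluate each candidate on input A=0, B=1, C=1:
  n1 stuck-at-1: n1=1 [stuck-at-1], n2=1, n3=1, n4=0, n5=1, n6=0, n7=1 → 1 — eliminated
  n3 stuck-at-1: n1=0, n2=1, n3=1 [stuck-at-1], n4=0, n5=1, n6=0, n7=1 → 1 — eliminated
  n7 stuck-at-0: n1=0, n2=1, n3=1, n4=0, n5=1, n6=0, n7=0 [stuck-at-0] → 0 — matches
  n4 stuck-at-0: n1=0, n2=1, n3=1, n4=0 [stuck-at-0], n5=1, n6=0, n7=1 → 1 — eliminated
Only n7 stuck-at-0 reproduces the observed 0.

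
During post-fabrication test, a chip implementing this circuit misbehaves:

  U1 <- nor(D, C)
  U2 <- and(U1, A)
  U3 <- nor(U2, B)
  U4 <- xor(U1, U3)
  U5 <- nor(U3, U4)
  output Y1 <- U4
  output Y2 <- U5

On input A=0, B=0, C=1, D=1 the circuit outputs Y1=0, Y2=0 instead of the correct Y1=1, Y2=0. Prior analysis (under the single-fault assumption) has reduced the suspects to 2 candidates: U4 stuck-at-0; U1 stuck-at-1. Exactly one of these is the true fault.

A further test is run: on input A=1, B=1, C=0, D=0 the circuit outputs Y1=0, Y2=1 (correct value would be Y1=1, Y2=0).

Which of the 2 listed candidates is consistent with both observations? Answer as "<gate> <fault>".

U4 stuck-at-0

Evaluate each candidate on input A=1, B=1, C=0, D=0:
  U4 stuck-at-0: U1=1, U2=1, U3=0, U4=0 [stuck-at-0], U5=1 → Y1=0, Y2=1 — matches
  U1 stuck-at-1: U1=1 [stuck-at-1], U2=1, U3=0, U4=1, U5=0 → Y1=1, Y2=0 — eliminated
Only U4 stuck-at-0 reproduces the observed Y1=0, Y2=1.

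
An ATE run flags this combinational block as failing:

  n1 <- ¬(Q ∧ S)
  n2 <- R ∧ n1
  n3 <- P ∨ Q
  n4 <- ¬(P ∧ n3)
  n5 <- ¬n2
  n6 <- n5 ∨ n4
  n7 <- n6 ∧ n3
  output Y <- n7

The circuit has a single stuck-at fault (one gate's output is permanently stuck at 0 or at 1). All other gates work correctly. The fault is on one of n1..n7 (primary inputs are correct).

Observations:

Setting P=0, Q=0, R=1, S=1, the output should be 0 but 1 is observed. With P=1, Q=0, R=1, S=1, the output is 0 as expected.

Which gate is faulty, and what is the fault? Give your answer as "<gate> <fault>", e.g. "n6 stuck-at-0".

Fault-free values for test 1 (P=0, Q=0, R=1, S=1): n1=1, n2=1, n3=0, n4=1, n5=0, n6=1, n7=0, giving Y=0. Observed 1.
Test 1: faults giving observed 1 are {n3 stuck-at-1, n7 stuck-at-1}.
Test 2 (P=1, Q=0, R=1, S=1): fault-free n1=1, n2=1, n3=1, n4=0, n5=0, n6=0, n7=0 → 0; observed 0. Eliminates n7 stuck-at-1.
Only n3 stuck-at-1 is consistent with every test.

n3 stuck-at-1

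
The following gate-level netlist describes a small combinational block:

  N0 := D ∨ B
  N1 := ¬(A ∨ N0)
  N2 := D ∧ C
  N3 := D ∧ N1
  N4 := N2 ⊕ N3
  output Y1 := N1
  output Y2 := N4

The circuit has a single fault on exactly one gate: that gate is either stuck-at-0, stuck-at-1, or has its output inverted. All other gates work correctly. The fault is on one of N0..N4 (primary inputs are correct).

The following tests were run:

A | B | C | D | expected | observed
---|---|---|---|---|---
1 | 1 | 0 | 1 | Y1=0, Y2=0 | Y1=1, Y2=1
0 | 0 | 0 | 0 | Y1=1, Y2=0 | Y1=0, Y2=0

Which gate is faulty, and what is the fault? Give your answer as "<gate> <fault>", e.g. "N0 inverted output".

Fault-free values for test 1 (A=1, B=1, C=0, D=1): N0=1, N1=0, N2=0, N3=0, N4=0, giving Y1=0, Y2=0. Observed Y1=1, Y2=1.
Test 1: faults giving observed Y1=1, Y2=1 are {N1 stuck-at-1, N1 inverted output}.
Test 2 (A=0, B=0, C=0, D=0): fault-free N0=0, N1=1, N2=0, N3=0, N4=0 → Y1=1, Y2=0; observed Y1=0, Y2=0. Eliminates N1 stuck-at-1.
Only N1 inverted output is consistent with every test.

N1 inverted output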